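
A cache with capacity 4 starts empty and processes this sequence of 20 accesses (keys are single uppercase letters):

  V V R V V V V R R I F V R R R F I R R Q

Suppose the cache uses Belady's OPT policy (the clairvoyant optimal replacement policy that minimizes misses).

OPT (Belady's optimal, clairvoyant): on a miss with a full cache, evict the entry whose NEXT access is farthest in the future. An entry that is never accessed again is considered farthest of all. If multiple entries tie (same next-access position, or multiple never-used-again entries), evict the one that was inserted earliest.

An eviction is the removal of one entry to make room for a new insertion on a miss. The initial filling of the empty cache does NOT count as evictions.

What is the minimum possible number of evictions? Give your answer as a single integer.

OPT (Belady) simulation (capacity=4):
  1. access V: MISS. Cache: [V]
  2. access V: HIT. Next use of V: step 4. Cache: [V]
  3. access R: MISS. Cache: [V R]
  4. access V: HIT. Next use of V: step 5. Cache: [V R]
  5. access V: HIT. Next use of V: step 6. Cache: [V R]
  6. access V: HIT. Next use of V: step 7. Cache: [V R]
  7. access V: HIT. Next use of V: step 12. Cache: [V R]
  8. access R: HIT. Next use of R: step 9. Cache: [V R]
  9. access R: HIT. Next use of R: step 13. Cache: [V R]
  10. access I: MISS. Cache: [V R I]
  11. access F: MISS. Cache: [V R I F]
  12. access V: HIT. Next use of V: never. Cache: [V R I F]
  13. access R: HIT. Next use of R: step 14. Cache: [V R I F]
  14. access R: HIT. Next use of R: step 15. Cache: [V R I F]
  15. access R: HIT. Next use of R: step 18. Cache: [V R I F]
  16. access F: HIT. Next use of F: never. Cache: [V R I F]
  17. access I: HIT. Next use of I: never. Cache: [V R I F]
  18. access R: HIT. Next use of R: step 19. Cache: [V R I F]
  19. access R: HIT. Next use of R: never. Cache: [V R I F]
  20. access Q: MISS, evict V (next use: never). Cache: [R I F Q]
Total: 15 hits, 5 misses, 1 evictions

Answer: 1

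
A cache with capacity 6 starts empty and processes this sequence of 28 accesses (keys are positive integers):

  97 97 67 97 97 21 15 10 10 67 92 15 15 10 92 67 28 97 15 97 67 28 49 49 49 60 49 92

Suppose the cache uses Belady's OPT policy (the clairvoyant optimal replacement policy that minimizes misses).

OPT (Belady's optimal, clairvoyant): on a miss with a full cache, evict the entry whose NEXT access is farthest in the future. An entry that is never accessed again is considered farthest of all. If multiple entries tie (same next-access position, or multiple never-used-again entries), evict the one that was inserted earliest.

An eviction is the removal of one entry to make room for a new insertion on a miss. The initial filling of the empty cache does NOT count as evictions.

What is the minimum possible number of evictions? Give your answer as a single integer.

OPT (Belady) simulation (capacity=6):
  1. access 97: MISS. Cache: [97]
  2. access 97: HIT. Next use of 97: step 4. Cache: [97]
  3. access 67: MISS. Cache: [97 67]
  4. access 97: HIT. Next use of 97: step 5. Cache: [97 67]
  5. access 97: HIT. Next use of 97: step 18. Cache: [97 67]
  6. access 21: MISS. Cache: [97 67 21]
  7. access 15: MISS. Cache: [97 67 21 15]
  8. access 10: MISS. Cache: [97 67 21 15 10]
  9. access 10: HIT. Next use of 10: step 14. Cache: [97 67 21 15 10]
  10. access 67: HIT. Next use of 67: step 16. Cache: [97 67 21 15 10]
  11. access 92: MISS. Cache: [97 67 21 15 10 92]
  12. access 15: HIT. Next use of 15: step 13. Cache: [97 67 21 15 10 92]
  13. access 15: HIT. Next use of 15: step 19. Cache: [97 67 21 15 10 92]
  14. access 10: HIT. Next use of 10: never. Cache: [97 67 21 15 10 92]
  15. access 92: HIT. Next use of 92: step 28. Cache: [97 67 21 15 10 92]
  16. access 67: HIT. Next use of 67: step 21. Cache: [97 67 21 15 10 92]
  17. access 28: MISS, evict 21 (next use: never). Cache: [97 67 15 10 92 28]
  18. access 97: HIT. Next use of 97: step 20. Cache: [97 67 15 10 92 28]
  19. access 15: HIT. Next use of 15: never. Cache: [97 67 15 10 92 28]
  20. access 97: HIT. Next use of 97: never. Cache: [97 67 15 10 92 28]
  21. access 67: HIT. Next use of 67: never. Cache: [97 67 15 10 92 28]
  22. access 28: HIT. Next use of 28: never. Cache: [97 67 15 10 92 28]
  23. access 49: MISS, evict 97 (next use: never). Cache: [67 15 10 92 28 49]
  24. access 49: HIT. Next use of 49: step 25. Cache: [67 15 10 92 28 49]
  25. access 49: HIT. Next use of 49: step 27. Cache: [67 15 10 92 28 49]
  26. access 60: MISS, evict 67 (next use: never). Cache: [15 10 92 28 49 60]
  27. access 49: HIT. Next use of 49: never. Cache: [15 10 92 28 49 60]
  28. access 92: HIT. Next use of 92: never. Cache: [15 10 92 28 49 60]
Total: 19 hits, 9 misses, 3 evictions

Answer: 3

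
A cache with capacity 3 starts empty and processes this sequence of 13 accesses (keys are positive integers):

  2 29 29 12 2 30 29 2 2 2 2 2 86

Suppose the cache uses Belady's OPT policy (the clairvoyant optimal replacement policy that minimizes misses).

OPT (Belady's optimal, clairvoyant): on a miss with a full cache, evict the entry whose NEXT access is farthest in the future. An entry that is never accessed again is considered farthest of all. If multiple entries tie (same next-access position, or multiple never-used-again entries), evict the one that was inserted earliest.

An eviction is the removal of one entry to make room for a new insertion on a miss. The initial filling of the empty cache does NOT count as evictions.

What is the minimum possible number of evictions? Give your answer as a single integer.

Answer: 2

Derivation:
OPT (Belady) simulation (capacity=3):
  1. access 2: MISS. Cache: [2]
  2. access 29: MISS. Cache: [2 29]
  3. access 29: HIT. Next use of 29: step 7. Cache: [2 29]
  4. access 12: MISS. Cache: [2 29 12]
  5. access 2: HIT. Next use of 2: step 8. Cache: [2 29 12]
  6. access 30: MISS, evict 12 (next use: never). Cache: [2 29 30]
  7. access 29: HIT. Next use of 29: never. Cache: [2 29 30]
  8. access 2: HIT. Next use of 2: step 9. Cache: [2 29 30]
  9. access 2: HIT. Next use of 2: step 10. Cache: [2 29 30]
  10. access 2: HIT. Next use of 2: step 11. Cache: [2 29 30]
  11. access 2: HIT. Next use of 2: step 12. Cache: [2 29 30]
  12. access 2: HIT. Next use of 2: never. Cache: [2 29 30]
  13. access 86: MISS, evict 2 (next use: never). Cache: [29 30 86]
Total: 8 hits, 5 misses, 2 evictions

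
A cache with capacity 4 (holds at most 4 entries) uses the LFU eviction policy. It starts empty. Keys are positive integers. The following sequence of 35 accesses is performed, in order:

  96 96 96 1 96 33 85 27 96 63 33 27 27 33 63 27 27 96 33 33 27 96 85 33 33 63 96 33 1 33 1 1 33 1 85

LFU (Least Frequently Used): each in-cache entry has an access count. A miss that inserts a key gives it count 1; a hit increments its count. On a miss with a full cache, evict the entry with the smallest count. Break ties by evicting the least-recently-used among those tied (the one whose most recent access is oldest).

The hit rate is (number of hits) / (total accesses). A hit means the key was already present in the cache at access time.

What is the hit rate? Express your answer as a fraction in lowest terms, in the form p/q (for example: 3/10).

Answer: 24/35

Derivation:
LFU simulation (capacity=4):
  1. access 96: MISS. Cache: [96(c=1)]
  2. access 96: HIT, count now 2. Cache: [96(c=2)]
  3. access 96: HIT, count now 3. Cache: [96(c=3)]
  4. access 1: MISS. Cache: [1(c=1) 96(c=3)]
  5. access 96: HIT, count now 4. Cache: [1(c=1) 96(c=4)]
  6. access 33: MISS. Cache: [1(c=1) 33(c=1) 96(c=4)]
  7. access 85: MISS. Cache: [1(c=1) 33(c=1) 85(c=1) 96(c=4)]
  8. access 27: MISS, evict 1(c=1). Cache: [33(c=1) 85(c=1) 27(c=1) 96(c=4)]
  9. access 96: HIT, count now 5. Cache: [33(c=1) 85(c=1) 27(c=1) 96(c=5)]
  10. access 63: MISS, evict 33(c=1). Cache: [85(c=1) 27(c=1) 63(c=1) 96(c=5)]
  11. access 33: MISS, evict 85(c=1). Cache: [27(c=1) 63(c=1) 33(c=1) 96(c=5)]
  12. access 27: HIT, count now 2. Cache: [63(c=1) 33(c=1) 27(c=2) 96(c=5)]
  13. access 27: HIT, count now 3. Cache: [63(c=1) 33(c=1) 27(c=3) 96(c=5)]
  14. access 33: HIT, count now 2. Cache: [63(c=1) 33(c=2) 27(c=3) 96(c=5)]
  15. access 63: HIT, count now 2. Cache: [33(c=2) 63(c=2) 27(c=3) 96(c=5)]
  16. access 27: HIT, count now 4. Cache: [33(c=2) 63(c=2) 27(c=4) 96(c=5)]
  17. access 27: HIT, count now 5. Cache: [33(c=2) 63(c=2) 96(c=5) 27(c=5)]
  18. access 96: HIT, count now 6. Cache: [33(c=2) 63(c=2) 27(c=5) 96(c=6)]
  19. access 33: HIT, count now 3. Cache: [63(c=2) 33(c=3) 27(c=5) 96(c=6)]
  20. access 33: HIT, count now 4. Cache: [63(c=2) 33(c=4) 27(c=5) 96(c=6)]
  21. access 27: HIT, count now 6. Cache: [63(c=2) 33(c=4) 96(c=6) 27(c=6)]
  22. access 96: HIT, count now 7. Cache: [63(c=2) 33(c=4) 27(c=6) 96(c=7)]
  23. access 85: MISS, evict 63(c=2). Cache: [85(c=1) 33(c=4) 27(c=6) 96(c=7)]
  24. access 33: HIT, count now 5. Cache: [85(c=1) 33(c=5) 27(c=6) 96(c=7)]
  25. access 33: HIT, count now 6. Cache: [85(c=1) 27(c=6) 33(c=6) 96(c=7)]
  26. access 63: MISS, evict 85(c=1). Cache: [63(c=1) 27(c=6) 33(c=6) 96(c=7)]
  27. access 96: HIT, count now 8. Cache: [63(c=1) 27(c=6) 33(c=6) 96(c=8)]
  28. access 33: HIT, count now 7. Cache: [63(c=1) 27(c=6) 33(c=7) 96(c=8)]
  29. access 1: MISS, evict 63(c=1). Cache: [1(c=1) 27(c=6) 33(c=7) 96(c=8)]
  30. access 33: HIT, count now 8. Cache: [1(c=1) 27(c=6) 96(c=8) 33(c=8)]
  31. access 1: HIT, count now 2. Cache: [1(c=2) 27(c=6) 96(c=8) 33(c=8)]
  32. access 1: HIT, count now 3. Cache: [1(c=3) 27(c=6) 96(c=8) 33(c=8)]
  33. access 33: HIT, count now 9. Cache: [1(c=3) 27(c=6) 96(c=8) 33(c=9)]
  34. access 1: HIT, count now 4. Cache: [1(c=4) 27(c=6) 96(c=8) 33(c=9)]
  35. access 85: MISS, evict 1(c=4). Cache: [85(c=1) 27(c=6) 96(c=8) 33(c=9)]
Total: 24 hits, 11 misses, 7 evictions

Hit rate = 24/35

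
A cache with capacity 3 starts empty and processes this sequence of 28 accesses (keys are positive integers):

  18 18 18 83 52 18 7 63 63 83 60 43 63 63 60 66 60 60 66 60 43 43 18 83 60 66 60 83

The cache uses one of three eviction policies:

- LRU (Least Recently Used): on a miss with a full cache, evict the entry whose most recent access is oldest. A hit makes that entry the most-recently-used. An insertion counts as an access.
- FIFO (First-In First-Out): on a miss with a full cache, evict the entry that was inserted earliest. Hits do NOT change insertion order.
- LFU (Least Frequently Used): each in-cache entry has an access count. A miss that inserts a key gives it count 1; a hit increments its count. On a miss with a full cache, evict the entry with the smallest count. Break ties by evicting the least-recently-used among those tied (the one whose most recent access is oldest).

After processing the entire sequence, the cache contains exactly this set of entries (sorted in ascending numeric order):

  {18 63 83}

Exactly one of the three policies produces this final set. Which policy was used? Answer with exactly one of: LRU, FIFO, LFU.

Simulating under each policy and comparing final sets:
  LRU: final set = {60 66 83} -> differs
  FIFO: final set = {60 66 83} -> differs
  LFU: final set = {18 63 83} -> MATCHES target
Only LFU produces the target set.

Answer: LFU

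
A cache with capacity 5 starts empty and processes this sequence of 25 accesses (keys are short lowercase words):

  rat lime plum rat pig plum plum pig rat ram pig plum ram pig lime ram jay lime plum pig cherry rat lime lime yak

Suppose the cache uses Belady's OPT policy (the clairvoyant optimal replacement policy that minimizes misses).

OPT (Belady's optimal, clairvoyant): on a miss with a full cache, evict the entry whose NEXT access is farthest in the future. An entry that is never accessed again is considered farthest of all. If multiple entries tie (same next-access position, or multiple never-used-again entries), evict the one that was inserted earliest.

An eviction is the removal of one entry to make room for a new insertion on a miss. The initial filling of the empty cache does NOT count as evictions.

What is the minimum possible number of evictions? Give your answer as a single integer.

OPT (Belady) simulation (capacity=5):
  1. access rat: MISS. Cache: [rat]
  2. access lime: MISS. Cache: [rat lime]
  3. access plum: MISS. Cache: [rat lime plum]
  4. access rat: HIT. Next use of rat: step 9. Cache: [rat lime plum]
  5. access pig: MISS. Cache: [rat lime plum pig]
  6. access plum: HIT. Next use of plum: step 7. Cache: [rat lime plum pig]
  7. access plum: HIT. Next use of plum: step 12. Cache: [rat lime plum pig]
  8. access pig: HIT. Next use of pig: step 11. Cache: [rat lime plum pig]
  9. access rat: HIT. Next use of rat: step 22. Cache: [rat lime plum pig]
  10. access ram: MISS. Cache: [rat lime plum pig ram]
  11. access pig: HIT. Next use of pig: step 14. Cache: [rat lime plum pig ram]
  12. access plum: HIT. Next use of plum: step 19. Cache: [rat lime plum pig ram]
  13. access ram: HIT. Next use of ram: step 16. Cache: [rat lime plum pig ram]
  14. access pig: HIT. Next use of pig: step 20. Cache: [rat lime plum pig ram]
  15. access lime: HIT. Next use of lime: step 18. Cache: [rat lime plum pig ram]
  16. access ram: HIT. Next use of ram: never. Cache: [rat lime plum pig ram]
  17. access jay: MISS, evict ram (next use: never). Cache: [rat lime plum pig jay]
  18. access lime: HIT. Next use of lime: step 23. Cache: [rat lime plum pig jay]
  19. access plum: HIT. Next use of plum: never. Cache: [rat lime plum pig jay]
  20. access pig: HIT. Next use of pig: never. Cache: [rat lime plum pig jay]
  21. access cherry: MISS, evict plum (next use: never). Cache: [rat lime pig jay cherry]
  22. access rat: HIT. Next use of rat: never. Cache: [rat lime pig jay cherry]
  23. access lime: HIT. Next use of lime: step 24. Cache: [rat lime pig jay cherry]
  24. access lime: HIT. Next use of lime: never. Cache: [rat lime pig jay cherry]
  25. access yak: MISS, evict rat (next use: never). Cache: [lime pig jay cherry yak]
Total: 17 hits, 8 misses, 3 evictions

Answer: 3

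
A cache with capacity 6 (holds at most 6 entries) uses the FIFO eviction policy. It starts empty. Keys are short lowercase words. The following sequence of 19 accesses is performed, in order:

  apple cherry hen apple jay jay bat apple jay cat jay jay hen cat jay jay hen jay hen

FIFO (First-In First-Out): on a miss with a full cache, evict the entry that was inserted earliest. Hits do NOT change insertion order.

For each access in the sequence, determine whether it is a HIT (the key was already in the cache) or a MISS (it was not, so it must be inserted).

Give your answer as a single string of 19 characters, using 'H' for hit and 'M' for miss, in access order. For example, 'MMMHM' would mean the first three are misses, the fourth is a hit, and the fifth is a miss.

Answer: MMMHMHMHHMHHHHHHHHH

Derivation:
FIFO simulation (capacity=6):
  1. access apple: MISS. Cache (old->new): [apple]
  2. access cherry: MISS. Cache (old->new): [apple cherry]
  3. access hen: MISS. Cache (old->new): [apple cherry hen]
  4. access apple: HIT. Cache (old->new): [apple cherry hen]
  5. access jay: MISS. Cache (old->new): [apple cherry hen jay]
  6. access jay: HIT. Cache (old->new): [apple cherry hen jay]
  7. access bat: MISS. Cache (old->new): [apple cherry hen jay bat]
  8. access apple: HIT. Cache (old->new): [apple cherry hen jay bat]
  9. access jay: HIT. Cache (old->new): [apple cherry hen jay bat]
  10. access cat: MISS. Cache (old->new): [apple cherry hen jay bat cat]
  11. access jay: HIT. Cache (old->new): [apple cherry hen jay bat cat]
  12. access jay: HIT. Cache (old->new): [apple cherry hen jay bat cat]
  13. access hen: HIT. Cache (old->new): [apple cherry hen jay bat cat]
  14. access cat: HIT. Cache (old->new): [apple cherry hen jay bat cat]
  15. access jay: HIT. Cache (old->new): [apple cherry hen jay bat cat]
  16. access jay: HIT. Cache (old->new): [apple cherry hen jay bat cat]
  17. access hen: HIT. Cache (old->new): [apple cherry hen jay bat cat]
  18. access jay: HIT. Cache (old->new): [apple cherry hen jay bat cat]
  19. access hen: HIT. Cache (old->new): [apple cherry hen jay bat cat]
Total: 13 hits, 6 misses, 0 evictions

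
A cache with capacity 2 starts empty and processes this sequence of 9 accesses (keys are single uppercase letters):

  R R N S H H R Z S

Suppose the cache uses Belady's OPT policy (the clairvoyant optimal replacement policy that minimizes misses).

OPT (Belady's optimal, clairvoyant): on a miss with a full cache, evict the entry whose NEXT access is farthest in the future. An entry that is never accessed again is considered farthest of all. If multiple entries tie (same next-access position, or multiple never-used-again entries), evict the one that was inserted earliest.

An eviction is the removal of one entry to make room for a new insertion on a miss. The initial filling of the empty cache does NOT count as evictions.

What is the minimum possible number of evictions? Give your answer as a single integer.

OPT (Belady) simulation (capacity=2):
  1. access R: MISS. Cache: [R]
  2. access R: HIT. Next use of R: step 7. Cache: [R]
  3. access N: MISS. Cache: [R N]
  4. access S: MISS, evict N (next use: never). Cache: [R S]
  5. access H: MISS, evict S (next use: step 9). Cache: [R H]
  6. access H: HIT. Next use of H: never. Cache: [R H]
  7. access R: HIT. Next use of R: never. Cache: [R H]
  8. access Z: MISS, evict R (next use: never). Cache: [H Z]
  9. access S: MISS, evict H (next use: never). Cache: [Z S]
Total: 3 hits, 6 misses, 4 evictions

Answer: 4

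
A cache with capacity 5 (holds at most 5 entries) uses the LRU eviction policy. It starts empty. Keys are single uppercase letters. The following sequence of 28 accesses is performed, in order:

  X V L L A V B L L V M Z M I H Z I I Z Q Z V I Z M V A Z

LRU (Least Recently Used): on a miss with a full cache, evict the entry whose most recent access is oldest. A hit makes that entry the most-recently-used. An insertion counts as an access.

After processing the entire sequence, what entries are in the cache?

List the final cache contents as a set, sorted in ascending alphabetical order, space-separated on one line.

Answer: A I M V Z

Derivation:
LRU simulation (capacity=5):
  1. access X: MISS. Cache (LRU->MRU): [X]
  2. access V: MISS. Cache (LRU->MRU): [X V]
  3. access L: MISS. Cache (LRU->MRU): [X V L]
  4. access L: HIT. Cache (LRU->MRU): [X V L]
  5. access A: MISS. Cache (LRU->MRU): [X V L A]
  6. access V: HIT. Cache (LRU->MRU): [X L A V]
  7. access B: MISS. Cache (LRU->MRU): [X L A V B]
  8. access L: HIT. Cache (LRU->MRU): [X A V B L]
  9. access L: HIT. Cache (LRU->MRU): [X A V B L]
  10. access V: HIT. Cache (LRU->MRU): [X A B L V]
  11. access M: MISS, evict X. Cache (LRU->MRU): [A B L V M]
  12. access Z: MISS, evict A. Cache (LRU->MRU): [B L V M Z]
  13. access M: HIT. Cache (LRU->MRU): [B L V Z M]
  14. access I: MISS, evict B. Cache (LRU->MRU): [L V Z M I]
  15. access H: MISS, evict L. Cache (LRU->MRU): [V Z M I H]
  16. access Z: HIT. Cache (LRU->MRU): [V M I H Z]
  17. access I: HIT. Cache (LRU->MRU): [V M H Z I]
  18. access I: HIT. Cache (LRU->MRU): [V M H Z I]
  19. access Z: HIT. Cache (LRU->MRU): [V M H I Z]
  20. access Q: MISS, evict V. Cache (LRU->MRU): [M H I Z Q]
  21. access Z: HIT. Cache (LRU->MRU): [M H I Q Z]
  22. access V: MISS, evict M. Cache (LRU->MRU): [H I Q Z V]
  23. access I: HIT. Cache (LRU->MRU): [H Q Z V I]
  24. access Z: HIT. Cache (LRU->MRU): [H Q V I Z]
  25. access M: MISS, evict H. Cache (LRU->MRU): [Q V I Z M]
  26. access V: HIT. Cache (LRU->MRU): [Q I Z M V]
  27. access A: MISS, evict Q. Cache (LRU->MRU): [I Z M V A]
  28. access Z: HIT. Cache (LRU->MRU): [I M V A Z]
Total: 15 hits, 13 misses, 8 evictions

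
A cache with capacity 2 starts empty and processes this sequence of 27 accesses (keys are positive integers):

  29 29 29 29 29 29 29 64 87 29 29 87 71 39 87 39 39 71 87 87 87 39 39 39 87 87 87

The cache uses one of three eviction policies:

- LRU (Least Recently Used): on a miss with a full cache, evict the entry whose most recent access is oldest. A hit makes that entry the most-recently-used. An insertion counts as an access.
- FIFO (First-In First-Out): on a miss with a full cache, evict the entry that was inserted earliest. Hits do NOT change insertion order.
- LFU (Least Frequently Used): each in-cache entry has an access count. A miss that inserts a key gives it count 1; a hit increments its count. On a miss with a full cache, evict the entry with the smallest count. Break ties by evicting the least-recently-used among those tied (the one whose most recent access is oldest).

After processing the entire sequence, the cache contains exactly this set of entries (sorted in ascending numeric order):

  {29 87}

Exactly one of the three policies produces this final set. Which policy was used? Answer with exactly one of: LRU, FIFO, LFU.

Answer: LFU

Derivation:
Simulating under each policy and comparing final sets:
  LRU: final set = {39 87} -> differs
  FIFO: final set = {39 87} -> differs
  LFU: final set = {29 87} -> MATCHES target
Only LFU produces the target set.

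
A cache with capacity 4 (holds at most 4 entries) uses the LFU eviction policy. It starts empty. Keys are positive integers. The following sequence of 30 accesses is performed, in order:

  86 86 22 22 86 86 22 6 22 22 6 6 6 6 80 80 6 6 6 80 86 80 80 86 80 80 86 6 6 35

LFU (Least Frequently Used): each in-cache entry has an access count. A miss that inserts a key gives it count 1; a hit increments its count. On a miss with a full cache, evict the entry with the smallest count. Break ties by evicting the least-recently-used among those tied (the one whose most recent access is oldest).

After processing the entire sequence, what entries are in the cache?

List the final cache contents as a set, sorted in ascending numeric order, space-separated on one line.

LFU simulation (capacity=4):
  1. access 86: MISS. Cache: [86(c=1)]
  2. access 86: HIT, count now 2. Cache: [86(c=2)]
  3. access 22: MISS. Cache: [22(c=1) 86(c=2)]
  4. access 22: HIT, count now 2. Cache: [86(c=2) 22(c=2)]
  5. access 86: HIT, count now 3. Cache: [22(c=2) 86(c=3)]
  6. access 86: HIT, count now 4. Cache: [22(c=2) 86(c=4)]
  7. access 22: HIT, count now 3. Cache: [22(c=3) 86(c=4)]
  8. access 6: MISS. Cache: [6(c=1) 22(c=3) 86(c=4)]
  9. access 22: HIT, count now 4. Cache: [6(c=1) 86(c=4) 22(c=4)]
  10. access 22: HIT, count now 5. Cache: [6(c=1) 86(c=4) 22(c=5)]
  11. access 6: HIT, count now 2. Cache: [6(c=2) 86(c=4) 22(c=5)]
  12. access 6: HIT, count now 3. Cache: [6(c=3) 86(c=4) 22(c=5)]
  13. access 6: HIT, count now 4. Cache: [86(c=4) 6(c=4) 22(c=5)]
  14. access 6: HIT, count now 5. Cache: [86(c=4) 22(c=5) 6(c=5)]
  15. access 80: MISS. Cache: [80(c=1) 86(c=4) 22(c=5) 6(c=5)]
  16. access 80: HIT, count now 2. Cache: [80(c=2) 86(c=4) 22(c=5) 6(c=5)]
  17. access 6: HIT, count now 6. Cache: [80(c=2) 86(c=4) 22(c=5) 6(c=6)]
  18. access 6: HIT, count now 7. Cache: [80(c=2) 86(c=4) 22(c=5) 6(c=7)]
  19. access 6: HIT, count now 8. Cache: [80(c=2) 86(c=4) 22(c=5) 6(c=8)]
  20. access 80: HIT, count now 3. Cache: [80(c=3) 86(c=4) 22(c=5) 6(c=8)]
  21. access 86: HIT, count now 5. Cache: [80(c=3) 22(c=5) 86(c=5) 6(c=8)]
  22. access 80: HIT, count now 4. Cache: [80(c=4) 22(c=5) 86(c=5) 6(c=8)]
  23. access 80: HIT, count now 5. Cache: [22(c=5) 86(c=5) 80(c=5) 6(c=8)]
  24. access 86: HIT, count now 6. Cache: [22(c=5) 80(c=5) 86(c=6) 6(c=8)]
  25. access 80: HIT, count now 6. Cache: [22(c=5) 86(c=6) 80(c=6) 6(c=8)]
  26. access 80: HIT, count now 7. Cache: [22(c=5) 86(c=6) 80(c=7) 6(c=8)]
  27. access 86: HIT, count now 7. Cache: [22(c=5) 80(c=7) 86(c=7) 6(c=8)]
  28. access 6: HIT, count now 9. Cache: [22(c=5) 80(c=7) 86(c=7) 6(c=9)]
  29. access 6: HIT, count now 10. Cache: [22(c=5) 80(c=7) 86(c=7) 6(c=10)]
  30. access 35: MISS, evict 22(c=5). Cache: [35(c=1) 80(c=7) 86(c=7) 6(c=10)]
Total: 25 hits, 5 misses, 1 evictions

Answer: 6 35 80 86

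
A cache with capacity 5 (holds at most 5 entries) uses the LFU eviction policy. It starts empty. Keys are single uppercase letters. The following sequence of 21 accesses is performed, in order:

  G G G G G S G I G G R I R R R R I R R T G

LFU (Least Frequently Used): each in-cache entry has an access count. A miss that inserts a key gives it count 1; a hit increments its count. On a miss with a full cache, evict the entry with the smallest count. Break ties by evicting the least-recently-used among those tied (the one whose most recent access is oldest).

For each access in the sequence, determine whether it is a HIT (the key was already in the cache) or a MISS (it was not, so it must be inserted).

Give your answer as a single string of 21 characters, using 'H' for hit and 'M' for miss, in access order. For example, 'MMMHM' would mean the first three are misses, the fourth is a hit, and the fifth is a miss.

LFU simulation (capacity=5):
  1. access G: MISS. Cache: [G(c=1)]
  2. access G: HIT, count now 2. Cache: [G(c=2)]
  3. access G: HIT, count now 3. Cache: [G(c=3)]
  4. access G: HIT, count now 4. Cache: [G(c=4)]
  5. access G: HIT, count now 5. Cache: [G(c=5)]
  6. access S: MISS. Cache: [S(c=1) G(c=5)]
  7. access G: HIT, count now 6. Cache: [S(c=1) G(c=6)]
  8. access I: MISS. Cache: [S(c=1) I(c=1) G(c=6)]
  9. access G: HIT, count now 7. Cache: [S(c=1) I(c=1) G(c=7)]
  10. access G: HIT, count now 8. Cache: [S(c=1) I(c=1) G(c=8)]
  11. access R: MISS. Cache: [S(c=1) I(c=1) R(c=1) G(c=8)]
  12. access I: HIT, count now 2. Cache: [S(c=1) R(c=1) I(c=2) G(c=8)]
  13. access R: HIT, count now 2. Cache: [S(c=1) I(c=2) R(c=2) G(c=8)]
  14. access R: HIT, count now 3. Cache: [S(c=1) I(c=2) R(c=3) G(c=8)]
  15. access R: HIT, count now 4. Cache: [S(c=1) I(c=2) R(c=4) G(c=8)]
  16. access R: HIT, count now 5. Cache: [S(c=1) I(c=2) R(c=5) G(c=8)]
  17. access I: HIT, count now 3. Cache: [S(c=1) I(c=3) R(c=5) G(c=8)]
  18. access R: HIT, count now 6. Cache: [S(c=1) I(c=3) R(c=6) G(c=8)]
  19. access R: HIT, count now 7. Cache: [S(c=1) I(c=3) R(c=7) G(c=8)]
  20. access T: MISS. Cache: [S(c=1) T(c=1) I(c=3) R(c=7) G(c=8)]
  21. access G: HIT, count now 9. Cache: [S(c=1) T(c=1) I(c=3) R(c=7) G(c=9)]
Total: 16 hits, 5 misses, 0 evictions

Answer: MHHHHMHMHHMHHHHHHHHMH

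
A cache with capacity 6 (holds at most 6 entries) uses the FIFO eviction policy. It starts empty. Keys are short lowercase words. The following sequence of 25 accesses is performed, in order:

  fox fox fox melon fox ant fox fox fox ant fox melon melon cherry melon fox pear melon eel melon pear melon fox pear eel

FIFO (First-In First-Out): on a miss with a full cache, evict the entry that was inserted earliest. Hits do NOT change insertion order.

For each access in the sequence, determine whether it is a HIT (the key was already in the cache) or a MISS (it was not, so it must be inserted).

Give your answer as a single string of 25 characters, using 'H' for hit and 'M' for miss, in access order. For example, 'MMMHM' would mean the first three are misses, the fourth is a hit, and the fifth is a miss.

FIFO simulation (capacity=6):
  1. access fox: MISS. Cache (old->new): [fox]
  2. access fox: HIT. Cache (old->new): [fox]
  3. access fox: HIT. Cache (old->new): [fox]
  4. access melon: MISS. Cache (old->new): [fox melon]
  5. access fox: HIT. Cache (old->new): [fox melon]
  6. access ant: MISS. Cache (old->new): [fox melon ant]
  7. access fox: HIT. Cache (old->new): [fox melon ant]
  8. access fox: HIT. Cache (old->new): [fox melon ant]
  9. access fox: HIT. Cache (old->new): [fox melon ant]
  10. access ant: HIT. Cache (old->new): [fox melon ant]
  11. access fox: HIT. Cache (old->new): [fox melon ant]
  12. access melon: HIT. Cache (old->new): [fox melon ant]
  13. access melon: HIT. Cache (old->new): [fox melon ant]
  14. access cherry: MISS. Cache (old->new): [fox melon ant cherry]
  15. access melon: HIT. Cache (old->new): [fox melon ant cherry]
  16. access fox: HIT. Cache (old->new): [fox melon ant cherry]
  17. access pear: MISS. Cache (old->new): [fox melon ant cherry pear]
  18. access melon: HIT. Cache (old->new): [fox melon ant cherry pear]
  19. access eel: MISS. Cache (old->new): [fox melon ant cherry pear eel]
  20. access melon: HIT. Cache (old->new): [fox melon ant cherry pear eel]
  21. access pear: HIT. Cache (old->new): [fox melon ant cherry pear eel]
  22. access melon: HIT. Cache (old->new): [fox melon ant cherry pear eel]
  23. access fox: HIT. Cache (old->new): [fox melon ant cherry pear eel]
  24. access pear: HIT. Cache (old->new): [fox melon ant cherry pear eel]
  25. access eel: HIT. Cache (old->new): [fox melon ant cherry pear eel]
Total: 19 hits, 6 misses, 0 evictions

Answer: MHHMHMHHHHHHHMHHMHMHHHHHH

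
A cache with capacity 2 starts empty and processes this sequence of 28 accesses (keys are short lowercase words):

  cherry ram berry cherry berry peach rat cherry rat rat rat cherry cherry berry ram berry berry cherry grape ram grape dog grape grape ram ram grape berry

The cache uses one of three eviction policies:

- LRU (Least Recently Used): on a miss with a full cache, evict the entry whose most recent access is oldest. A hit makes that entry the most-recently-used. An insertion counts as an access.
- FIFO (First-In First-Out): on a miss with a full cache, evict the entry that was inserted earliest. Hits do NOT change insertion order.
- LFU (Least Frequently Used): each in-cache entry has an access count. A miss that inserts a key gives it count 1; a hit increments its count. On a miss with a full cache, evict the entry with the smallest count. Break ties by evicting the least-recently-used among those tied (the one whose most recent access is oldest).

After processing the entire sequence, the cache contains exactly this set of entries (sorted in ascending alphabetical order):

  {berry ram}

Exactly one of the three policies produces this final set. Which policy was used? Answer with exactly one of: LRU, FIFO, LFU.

Simulating under each policy and comparing final sets:
  LRU: final set = {berry grape} -> differs
  FIFO: final set = {berry ram} -> MATCHES target
  LFU: final set = {berry rat} -> differs
Only FIFO produces the target set.

Answer: FIFO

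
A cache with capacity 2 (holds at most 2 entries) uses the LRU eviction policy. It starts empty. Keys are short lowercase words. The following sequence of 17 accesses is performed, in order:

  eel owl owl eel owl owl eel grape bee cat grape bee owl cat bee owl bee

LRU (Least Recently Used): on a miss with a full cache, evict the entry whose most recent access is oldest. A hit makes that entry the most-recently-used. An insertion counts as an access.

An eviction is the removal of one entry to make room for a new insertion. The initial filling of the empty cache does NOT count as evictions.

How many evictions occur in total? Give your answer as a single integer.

LRU simulation (capacity=2):
  1. access eel: MISS. Cache (LRU->MRU): [eel]
  2. access owl: MISS. Cache (LRU->MRU): [eel owl]
  3. access owl: HIT. Cache (LRU->MRU): [eel owl]
  4. access eel: HIT. Cache (LRU->MRU): [owl eel]
  5. access owl: HIT. Cache (LRU->MRU): [eel owl]
  6. access owl: HIT. Cache (LRU->MRU): [eel owl]
  7. access eel: HIT. Cache (LRU->MRU): [owl eel]
  8. access grape: MISS, evict owl. Cache (LRU->MRU): [eel grape]
  9. access bee: MISS, evict eel. Cache (LRU->MRU): [grape bee]
  10. access cat: MISS, evict grape. Cache (LRU->MRU): [bee cat]
  11. access grape: MISS, evict bee. Cache (LRU->MRU): [cat grape]
  12. access bee: MISS, evict cat. Cache (LRU->MRU): [grape bee]
  13. access owl: MISS, evict grape. Cache (LRU->MRU): [bee owl]
  14. access cat: MISS, evict bee. Cache (LRU->MRU): [owl cat]
  15. access bee: MISS, evict owl. Cache (LRU->MRU): [cat bee]
  16. access owl: MISS, evict cat. Cache (LRU->MRU): [bee owl]
  17. access bee: HIT. Cache (LRU->MRU): [owl bee]
Total: 6 hits, 11 misses, 9 evictions

Answer: 9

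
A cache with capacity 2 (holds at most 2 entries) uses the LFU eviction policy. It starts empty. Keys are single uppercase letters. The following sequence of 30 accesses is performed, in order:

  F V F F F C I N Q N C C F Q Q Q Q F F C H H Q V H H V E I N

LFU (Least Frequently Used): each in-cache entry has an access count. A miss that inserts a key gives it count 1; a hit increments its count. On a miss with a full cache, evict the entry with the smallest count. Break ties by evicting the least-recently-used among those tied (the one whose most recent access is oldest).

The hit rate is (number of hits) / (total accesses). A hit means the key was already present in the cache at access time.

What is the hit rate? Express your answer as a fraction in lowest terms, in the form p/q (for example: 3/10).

Answer: 2/5

Derivation:
LFU simulation (capacity=2):
  1. access F: MISS. Cache: [F(c=1)]
  2. access V: MISS. Cache: [F(c=1) V(c=1)]
  3. access F: HIT, count now 2. Cache: [V(c=1) F(c=2)]
  4. access F: HIT, count now 3. Cache: [V(c=1) F(c=3)]
  5. access F: HIT, count now 4. Cache: [V(c=1) F(c=4)]
  6. access C: MISS, evict V(c=1). Cache: [C(c=1) F(c=4)]
  7. access I: MISS, evict C(c=1). Cache: [I(c=1) F(c=4)]
  8. access N: MISS, evict I(c=1). Cache: [N(c=1) F(c=4)]
  9. access Q: MISS, evict N(c=1). Cache: [Q(c=1) F(c=4)]
  10. access N: MISS, evict Q(c=1). Cache: [N(c=1) F(c=4)]
  11. access C: MISS, evict N(c=1). Cache: [C(c=1) F(c=4)]
  12. access C: HIT, count now 2. Cache: [C(c=2) F(c=4)]
  13. access F: HIT, count now 5. Cache: [C(c=2) F(c=5)]
  14. access Q: MISS, evict C(c=2). Cache: [Q(c=1) F(c=5)]
  15. access Q: HIT, count now 2. Cache: [Q(c=2) F(c=5)]
  16. access Q: HIT, count now 3. Cache: [Q(c=3) F(c=5)]
  17. access Q: HIT, count now 4. Cache: [Q(c=4) F(c=5)]
  18. access F: HIT, count now 6. Cache: [Q(c=4) F(c=6)]
  19. access F: HIT, count now 7. Cache: [Q(c=4) F(c=7)]
  20. access C: MISS, evict Q(c=4). Cache: [C(c=1) F(c=7)]
  21. access H: MISS, evict C(c=1). Cache: [H(c=1) F(c=7)]
  22. access H: HIT, count now 2. Cache: [H(c=2) F(c=7)]
  23. access Q: MISS, evict H(c=2). Cache: [Q(c=1) F(c=7)]
  24. access V: MISS, evict Q(c=1). Cache: [V(c=1) F(c=7)]
  25. access H: MISS, evict V(c=1). Cache: [H(c=1) F(c=7)]
  26. access H: HIT, count now 2. Cache: [H(c=2) F(c=7)]
  27. access V: MISS, evict H(c=2). Cache: [V(c=1) F(c=7)]
  28. access E: MISS, evict V(c=1). Cache: [E(c=1) F(c=7)]
  29. access I: MISS, evict E(c=1). Cache: [I(c=1) F(c=7)]
  30. access N: MISS, evict I(c=1). Cache: [N(c=1) F(c=7)]
Total: 12 hits, 18 misses, 16 evictions

Hit rate = 12/30 = 2/5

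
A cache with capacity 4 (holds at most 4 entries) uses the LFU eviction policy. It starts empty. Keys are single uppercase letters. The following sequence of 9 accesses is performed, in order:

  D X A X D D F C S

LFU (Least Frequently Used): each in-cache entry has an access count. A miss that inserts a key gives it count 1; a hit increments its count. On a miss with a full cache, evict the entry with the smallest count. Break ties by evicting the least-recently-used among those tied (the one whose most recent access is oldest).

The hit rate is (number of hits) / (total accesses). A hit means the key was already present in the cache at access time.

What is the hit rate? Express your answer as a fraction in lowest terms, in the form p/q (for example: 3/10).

Answer: 1/3

Derivation:
LFU simulation (capacity=4):
  1. access D: MISS. Cache: [D(c=1)]
  2. access X: MISS. Cache: [D(c=1) X(c=1)]
  3. access A: MISS. Cache: [D(c=1) X(c=1) A(c=1)]
  4. access X: HIT, count now 2. Cache: [D(c=1) A(c=1) X(c=2)]
  5. access D: HIT, count now 2. Cache: [A(c=1) X(c=2) D(c=2)]
  6. access D: HIT, count now 3. Cache: [A(c=1) X(c=2) D(c=3)]
  7. access F: MISS. Cache: [A(c=1) F(c=1) X(c=2) D(c=3)]
  8. access C: MISS, evict A(c=1). Cache: [F(c=1) C(c=1) X(c=2) D(c=3)]
  9. access S: MISS, evict F(c=1). Cache: [C(c=1) S(c=1) X(c=2) D(c=3)]
Total: 3 hits, 6 misses, 2 evictions

Hit rate = 3/9 = 1/3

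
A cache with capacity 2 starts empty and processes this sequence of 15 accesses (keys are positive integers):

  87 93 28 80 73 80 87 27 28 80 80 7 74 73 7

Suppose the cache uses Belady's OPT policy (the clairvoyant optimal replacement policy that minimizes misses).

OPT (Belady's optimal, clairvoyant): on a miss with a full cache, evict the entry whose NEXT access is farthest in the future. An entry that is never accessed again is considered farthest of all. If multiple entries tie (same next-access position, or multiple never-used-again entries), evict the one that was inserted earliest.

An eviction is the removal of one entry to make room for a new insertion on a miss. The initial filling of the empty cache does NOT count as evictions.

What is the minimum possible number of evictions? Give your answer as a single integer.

Answer: 9

Derivation:
OPT (Belady) simulation (capacity=2):
  1. access 87: MISS. Cache: [87]
  2. access 93: MISS. Cache: [87 93]
  3. access 28: MISS, evict 93 (next use: never). Cache: [87 28]
  4. access 80: MISS, evict 28 (next use: step 9). Cache: [87 80]
  5. access 73: MISS, evict 87 (next use: step 7). Cache: [80 73]
  6. access 80: HIT. Next use of 80: step 10. Cache: [80 73]
  7. access 87: MISS, evict 73 (next use: step 14). Cache: [80 87]
  8. access 27: MISS, evict 87 (next use: never). Cache: [80 27]
  9. access 28: MISS, evict 27 (next use: never). Cache: [80 28]
  10. access 80: HIT. Next use of 80: step 11. Cache: [80 28]
  11. access 80: HIT. Next use of 80: never. Cache: [80 28]
  12. access 7: MISS, evict 80 (next use: never). Cache: [28 7]
  13. access 74: MISS, evict 28 (next use: never). Cache: [7 74]
  14. access 73: MISS, evict 74 (next use: never). Cache: [7 73]
  15. access 7: HIT. Next use of 7: never. Cache: [7 73]
Total: 4 hits, 11 misses, 9 evictions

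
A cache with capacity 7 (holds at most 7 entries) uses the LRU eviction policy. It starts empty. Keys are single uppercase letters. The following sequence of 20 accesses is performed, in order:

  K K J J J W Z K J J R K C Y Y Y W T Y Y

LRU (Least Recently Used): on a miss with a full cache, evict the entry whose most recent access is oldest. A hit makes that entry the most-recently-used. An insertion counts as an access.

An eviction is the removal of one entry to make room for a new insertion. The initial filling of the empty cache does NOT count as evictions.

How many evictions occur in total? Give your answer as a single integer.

Answer: 1

Derivation:
LRU simulation (capacity=7):
  1. access K: MISS. Cache (LRU->MRU): [K]
  2. access K: HIT. Cache (LRU->MRU): [K]
  3. access J: MISS. Cache (LRU->MRU): [K J]
  4. access J: HIT. Cache (LRU->MRU): [K J]
  5. access J: HIT. Cache (LRU->MRU): [K J]
  6. access W: MISS. Cache (LRU->MRU): [K J W]
  7. access Z: MISS. Cache (LRU->MRU): [K J W Z]
  8. access K: HIT. Cache (LRU->MRU): [J W Z K]
  9. access J: HIT. Cache (LRU->MRU): [W Z K J]
  10. access J: HIT. Cache (LRU->MRU): [W Z K J]
  11. access R: MISS. Cache (LRU->MRU): [W Z K J R]
  12. access K: HIT. Cache (LRU->MRU): [W Z J R K]
  13. access C: MISS. Cache (LRU->MRU): [W Z J R K C]
  14. access Y: MISS. Cache (LRU->MRU): [W Z J R K C Y]
  15. access Y: HIT. Cache (LRU->MRU): [W Z J R K C Y]
  16. access Y: HIT. Cache (LRU->MRU): [W Z J R K C Y]
  17. access W: HIT. Cache (LRU->MRU): [Z J R K C Y W]
  18. access T: MISS, evict Z. Cache (LRU->MRU): [J R K C Y W T]
  19. access Y: HIT. Cache (LRU->MRU): [J R K C W T Y]
  20. access Y: HIT. Cache (LRU->MRU): [J R K C W T Y]
Total: 12 hits, 8 misses, 1 evictions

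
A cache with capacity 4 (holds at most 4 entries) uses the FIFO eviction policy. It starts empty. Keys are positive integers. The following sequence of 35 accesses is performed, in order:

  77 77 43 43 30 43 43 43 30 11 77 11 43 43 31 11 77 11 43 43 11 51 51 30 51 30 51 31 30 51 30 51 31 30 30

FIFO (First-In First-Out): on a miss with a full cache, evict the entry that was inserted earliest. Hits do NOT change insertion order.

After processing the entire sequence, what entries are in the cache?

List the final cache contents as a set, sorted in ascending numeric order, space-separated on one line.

FIFO simulation (capacity=4):
  1. access 77: MISS. Cache (old->new): [77]
  2. access 77: HIT. Cache (old->new): [77]
  3. access 43: MISS. Cache (old->new): [77 43]
  4. access 43: HIT. Cache (old->new): [77 43]
  5. access 30: MISS. Cache (old->new): [77 43 30]
  6. access 43: HIT. Cache (old->new): [77 43 30]
  7. access 43: HIT. Cache (old->new): [77 43 30]
  8. access 43: HIT. Cache (old->new): [77 43 30]
  9. access 30: HIT. Cache (old->new): [77 43 30]
  10. access 11: MISS. Cache (old->new): [77 43 30 11]
  11. access 77: HIT. Cache (old->new): [77 43 30 11]
  12. access 11: HIT. Cache (old->new): [77 43 30 11]
  13. access 43: HIT. Cache (old->new): [77 43 30 11]
  14. access 43: HIT. Cache (old->new): [77 43 30 11]
  15. access 31: MISS, evict 77. Cache (old->new): [43 30 11 31]
  16. access 11: HIT. Cache (old->new): [43 30 11 31]
  17. access 77: MISS, evict 43. Cache (old->new): [30 11 31 77]
  18. access 11: HIT. Cache (old->new): [30 11 31 77]
  19. access 43: MISS, evict 30. Cache (old->new): [11 31 77 43]
  20. access 43: HIT. Cache (old->new): [11 31 77 43]
  21. access 11: HIT. Cache (old->new): [11 31 77 43]
  22. access 51: MISS, evict 11. Cache (old->new): [31 77 43 51]
  23. access 51: HIT. Cache (old->new): [31 77 43 51]
  24. access 30: MISS, evict 31. Cache (old->new): [77 43 51 30]
  25. access 51: HIT. Cache (old->new): [77 43 51 30]
  26. access 30: HIT. Cache (old->new): [77 43 51 30]
  27. access 51: HIT. Cache (old->new): [77 43 51 30]
  28. access 31: MISS, evict 77. Cache (old->new): [43 51 30 31]
  29. access 30: HIT. Cache (old->new): [43 51 30 31]
  30. access 51: HIT. Cache (old->new): [43 51 30 31]
  31. access 30: HIT. Cache (old->new): [43 51 30 31]
  32. access 51: HIT. Cache (old->new): [43 51 30 31]
  33. access 31: HIT. Cache (old->new): [43 51 30 31]
  34. access 30: HIT. Cache (old->new): [43 51 30 31]
  35. access 30: HIT. Cache (old->new): [43 51 30 31]
Total: 25 hits, 10 misses, 6 evictions

Answer: 30 31 43 51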